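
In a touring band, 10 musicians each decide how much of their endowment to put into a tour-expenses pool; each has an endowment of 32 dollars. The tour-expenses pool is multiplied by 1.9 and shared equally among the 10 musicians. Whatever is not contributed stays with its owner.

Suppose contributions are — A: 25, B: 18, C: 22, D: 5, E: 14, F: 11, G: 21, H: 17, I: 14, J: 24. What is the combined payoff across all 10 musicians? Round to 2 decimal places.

473.90 dollars

Total contributed: 25 + 18 + 22 + 5 + 14 + 11 + 21 + 17 + 14 + 24 = 171; total kept: 10 × 32 − 171 = 149.
The tour-expenses pool pays out 1.9 × 171 = 324.90 in aggregate.
Group total = 149 + 324.90 = 473.90.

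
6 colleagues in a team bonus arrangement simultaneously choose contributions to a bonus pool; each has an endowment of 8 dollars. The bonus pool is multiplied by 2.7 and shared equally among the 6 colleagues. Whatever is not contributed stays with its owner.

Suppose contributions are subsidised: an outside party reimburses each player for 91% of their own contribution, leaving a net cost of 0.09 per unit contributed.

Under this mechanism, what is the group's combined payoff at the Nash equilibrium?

The effective private return per unit is now (2.7/6) / 0.09 = 5.0000 > 1, so every player's dominant strategy flips to full contribution.
So the Nash equilibrium is full contribution by all 6; the group earns 6 × (8 × 0.91 + 2.7 × 8) = 173.28.

173.28 dollars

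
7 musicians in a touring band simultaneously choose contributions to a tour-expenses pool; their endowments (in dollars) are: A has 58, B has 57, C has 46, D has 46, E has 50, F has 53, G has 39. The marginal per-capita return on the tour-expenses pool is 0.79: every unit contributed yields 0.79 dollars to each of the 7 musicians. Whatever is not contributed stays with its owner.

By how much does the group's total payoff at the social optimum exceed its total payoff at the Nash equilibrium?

The private return per contributed unit is 0.79 < 1 for everyone, so the Nash equilibrium is zero contribution and the group total is Σ E_j = 58 + 57 + 46 + 46 + 50 + 53 + 39 = 349.
Each contributed unit returns 5.530 to the group, so the social optimum is full contribution by everyone: group total = 5.530 × 349 = 1929.97.
Efficiency loss = (5.530 − 1) × 349 = 1580.97.

1580.97 dollars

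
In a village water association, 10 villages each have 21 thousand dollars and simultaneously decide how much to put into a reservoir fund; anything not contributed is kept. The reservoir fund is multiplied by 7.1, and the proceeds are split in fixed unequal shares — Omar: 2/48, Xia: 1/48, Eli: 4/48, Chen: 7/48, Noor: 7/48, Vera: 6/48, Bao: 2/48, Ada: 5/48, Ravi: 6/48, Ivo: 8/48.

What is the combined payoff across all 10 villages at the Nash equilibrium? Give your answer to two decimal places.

Each unit j contributes comes back to j as 7.1 × (j's share), so j prefers to contribute only if that share exceeds 1/7.1 = 0.1408; otherwise keeping the unit dominates.
Chen, Noor and Ivo clear that bar, contributing 21 each; the remaining 7 contribute 0. Total contributed: 63.
The reservoir fund pays out 7.1 × 63 = 447.30 in total (split across the unequal shares, but the aggregate is all that matters for the group sum).
The 7 free-riders keep 21 each, adding 147. Group total = 147 + 447.30 = 594.30.

594.30 thousand dollars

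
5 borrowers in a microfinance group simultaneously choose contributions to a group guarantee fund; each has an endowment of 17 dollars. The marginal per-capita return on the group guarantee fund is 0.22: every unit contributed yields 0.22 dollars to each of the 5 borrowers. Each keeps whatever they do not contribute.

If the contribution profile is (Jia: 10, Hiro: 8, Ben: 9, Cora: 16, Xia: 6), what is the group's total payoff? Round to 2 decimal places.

89.90 dollars

Total contributed: 10 + 8 + 9 + 16 + 6 = 49; total kept: 5 × 17 − 49 = 36.
The group guarantee fund pays out 0.22 × 5 × 49 = 53.90 in aggregate.
Group total = 36 + 53.90 = 89.90.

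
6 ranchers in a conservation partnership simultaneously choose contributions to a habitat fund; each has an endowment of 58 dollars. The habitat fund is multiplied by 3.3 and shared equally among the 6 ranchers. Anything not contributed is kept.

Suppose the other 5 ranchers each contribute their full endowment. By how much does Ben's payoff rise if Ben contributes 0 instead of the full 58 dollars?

Switching from a contribution of 58 to 0 lets Ben keep an extra 58 dollars, but lowers the habitat fund by 58, which costs Ben their own share of that drop: 3.3/6 × 58 = 31.90.
Net gain = 58 − 31.90 = 26.10. The private return per contributed unit (0.5500) is below 1, so free-riding is indeed the best response regardless of what the others do.

26.10 dollars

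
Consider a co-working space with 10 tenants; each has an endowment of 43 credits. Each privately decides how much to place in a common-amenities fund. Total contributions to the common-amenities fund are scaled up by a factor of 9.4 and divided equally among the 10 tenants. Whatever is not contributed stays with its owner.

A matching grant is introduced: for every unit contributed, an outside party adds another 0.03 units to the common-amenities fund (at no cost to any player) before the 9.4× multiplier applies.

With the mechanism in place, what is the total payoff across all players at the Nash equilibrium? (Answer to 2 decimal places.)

With the mechanism, a contributed unit returns 9.4 × 1.03 / 10 = 0.9682 per unit of net cost — still below 1 — so contributing 0 remains dominant for every player.
At the Nash equilibrium no one contributes; group total payoff = 10 × 43 = 430.

430.00 credits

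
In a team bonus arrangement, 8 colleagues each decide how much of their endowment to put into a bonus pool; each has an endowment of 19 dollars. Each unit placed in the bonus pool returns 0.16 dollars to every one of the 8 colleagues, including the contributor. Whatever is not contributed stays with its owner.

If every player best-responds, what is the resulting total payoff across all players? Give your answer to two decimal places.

152.00 dollars

The private return per contributed unit is 0.16 < 1, so contributing 0 is dominant for every player. At the Nash equilibrium everyone keeps their 19, and the group total is 8 × 19 = 152.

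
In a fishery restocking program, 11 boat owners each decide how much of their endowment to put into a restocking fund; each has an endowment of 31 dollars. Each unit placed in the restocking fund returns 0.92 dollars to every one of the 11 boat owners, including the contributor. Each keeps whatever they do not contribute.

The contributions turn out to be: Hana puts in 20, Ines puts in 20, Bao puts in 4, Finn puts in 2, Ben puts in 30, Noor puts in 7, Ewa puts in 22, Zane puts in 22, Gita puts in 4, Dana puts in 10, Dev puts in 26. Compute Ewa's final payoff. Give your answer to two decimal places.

162.64 dollars

Total contributed: 20 + 20 + 4 + 2 + 30 + 7 + 22 + 22 + 4 + 10 + 26 = 167.
Each receives 0.92 × 167 = 153.64 from the restocking fund.
Ewa keeps 31 − 22 = 9, so Ewa's payoff is 9 + 153.64 = 162.64.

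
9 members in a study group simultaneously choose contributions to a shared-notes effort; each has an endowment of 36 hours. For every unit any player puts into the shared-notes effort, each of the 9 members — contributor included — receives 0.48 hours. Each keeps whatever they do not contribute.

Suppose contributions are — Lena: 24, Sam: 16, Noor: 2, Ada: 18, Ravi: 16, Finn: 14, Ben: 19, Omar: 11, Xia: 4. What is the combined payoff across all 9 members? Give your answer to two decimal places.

Total contributed: 24 + 16 + 2 + 18 + 16 + 14 + 19 + 11 + 4 = 124; total kept: 9 × 36 − 124 = 200.
The shared-notes effort pays out 0.48 × 9 × 124 = 535.68 in aggregate.
Group total = 200 + 535.68 = 735.68.

735.68 hours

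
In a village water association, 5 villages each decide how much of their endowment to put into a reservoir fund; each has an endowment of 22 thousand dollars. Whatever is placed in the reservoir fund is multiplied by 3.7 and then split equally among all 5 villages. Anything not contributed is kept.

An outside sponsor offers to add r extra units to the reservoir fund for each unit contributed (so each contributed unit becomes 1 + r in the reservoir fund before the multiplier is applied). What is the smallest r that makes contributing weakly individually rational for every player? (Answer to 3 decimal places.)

0.351

With matching at rate r, one contributed unit becomes (1 + r) in the reservoir fund and returns 3.7 × (1 + r) / 5 to the contributor.
Setting this equal to 1: 1 + r = 5/3.7 = 1.3514.
So the minimum matching rate is r = 1.3514 − 1 = 0.351.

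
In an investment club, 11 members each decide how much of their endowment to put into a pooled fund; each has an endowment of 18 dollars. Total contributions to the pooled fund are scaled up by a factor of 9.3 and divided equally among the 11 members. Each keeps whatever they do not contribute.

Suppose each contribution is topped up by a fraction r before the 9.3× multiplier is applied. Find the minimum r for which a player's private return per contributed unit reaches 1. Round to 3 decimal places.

0.183

With matching at rate r, one contributed unit becomes (1 + r) in the pooled fund and returns 9.3 × (1 + r) / 11 to the contributor.
Setting this equal to 1: 1 + r = 11/9.3 = 1.1828.
So the minimum matching rate is r = 1.1828 − 1 = 0.183.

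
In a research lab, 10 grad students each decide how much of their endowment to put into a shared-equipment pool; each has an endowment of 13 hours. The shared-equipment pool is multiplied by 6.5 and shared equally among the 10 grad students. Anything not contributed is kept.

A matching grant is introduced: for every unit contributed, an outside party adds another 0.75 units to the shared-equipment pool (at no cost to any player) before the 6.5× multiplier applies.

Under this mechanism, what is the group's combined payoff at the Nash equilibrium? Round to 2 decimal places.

1478.75 hours

The effective private return per unit is now 6.5 × 1.75 / 10 = 1.1375 > 1, so every player's dominant strategy flips to full contribution.
So the Nash equilibrium is full contribution by all 10; the group earns 6.5 × 1.75 × 130 = 1478.75.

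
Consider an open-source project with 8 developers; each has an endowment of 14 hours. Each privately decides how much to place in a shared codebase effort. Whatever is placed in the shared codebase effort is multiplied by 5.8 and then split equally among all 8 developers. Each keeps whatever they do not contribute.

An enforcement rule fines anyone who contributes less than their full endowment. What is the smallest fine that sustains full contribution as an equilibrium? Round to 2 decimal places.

3.85 hours

Given the others contribute fully, the best deviation is to contribute 0 (any partial contribution still incurs the fine and gives up units whose private return 0.7250 is below 1).
Deviating from 14 to 0 saves 14 hours but forfeits the deviator's share of the drop in the shared codebase effort: 5.8/8 × 14 = 10.15.
So the deviation gain is 14 − 10.15 = 3.85, and the fine must be at least 3.85 hours to wipe it out.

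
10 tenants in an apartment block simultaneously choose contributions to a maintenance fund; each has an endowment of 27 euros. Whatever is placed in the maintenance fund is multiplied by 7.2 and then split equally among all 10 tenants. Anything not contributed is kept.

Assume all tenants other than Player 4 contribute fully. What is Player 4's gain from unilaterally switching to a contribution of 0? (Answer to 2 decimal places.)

7.56 euros

Switching from a contribution of 27 to 0 lets Player 4 keep an extra 27 euros, but lowers the maintenance fund by 27, which costs Player 4 their own share of that drop: 7.2/10 × 27 = 19.44.
Net gain = 27 − 19.44 = 7.56. The private return per contributed unit (0.7200) is below 1, so free-riding is indeed the best response regardless of what the others do.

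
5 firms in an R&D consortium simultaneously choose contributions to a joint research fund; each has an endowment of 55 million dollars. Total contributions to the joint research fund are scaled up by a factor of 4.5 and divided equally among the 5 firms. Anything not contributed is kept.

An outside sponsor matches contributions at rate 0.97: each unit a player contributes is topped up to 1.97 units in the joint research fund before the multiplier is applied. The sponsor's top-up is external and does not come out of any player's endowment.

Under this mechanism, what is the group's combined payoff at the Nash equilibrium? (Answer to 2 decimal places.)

With the mechanism, a contributed unit returns 4.5 × 1.97 / 5 = 1.7730 per unit of net cost to the contributor — now above 1 — so contributing fully is weakly dominant for every player.
At the Nash equilibrium everyone contributes 55. Group total payoff = 4.5 × 1.97 × 275 = 2437.88.

2437.88 million dollars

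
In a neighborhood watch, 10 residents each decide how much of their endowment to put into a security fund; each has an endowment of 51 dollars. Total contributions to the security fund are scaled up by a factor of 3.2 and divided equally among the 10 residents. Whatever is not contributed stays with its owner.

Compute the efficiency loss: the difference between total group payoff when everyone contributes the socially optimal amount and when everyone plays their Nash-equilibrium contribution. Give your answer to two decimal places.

Each contributed unit returns 3.2/10 = 0.3200 to its contributor — below 1 — so contributing 0 is dominant for every player. At the Nash equilibrium everyone keeps their 51, and the group total is 10 × 51 = 510.
Each contributed unit returns 3.200 to the group as a whole (0.3200 to each of 10 players), which exceeds 1, so the social optimum is full contribution: group total = 3.200 × 510 = 1632.00.
Efficiency loss = 1632.00 − 510 = 1122.00.

1122.00 dollars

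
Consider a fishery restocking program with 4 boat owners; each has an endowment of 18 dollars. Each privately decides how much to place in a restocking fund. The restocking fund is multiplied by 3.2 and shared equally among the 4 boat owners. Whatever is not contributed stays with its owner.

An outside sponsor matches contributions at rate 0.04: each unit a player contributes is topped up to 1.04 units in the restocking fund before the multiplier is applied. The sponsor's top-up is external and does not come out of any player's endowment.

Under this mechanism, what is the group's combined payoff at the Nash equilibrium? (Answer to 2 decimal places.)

72.00 dollars

The effective private return is 3.2 × 1.04 / 4 = 0.8320, which is still under 1, so the mechanism doesn't change anyone's dominant strategy: zero contribution.
Everyone keeps their endowment and the group total is 4 × 18 = 72.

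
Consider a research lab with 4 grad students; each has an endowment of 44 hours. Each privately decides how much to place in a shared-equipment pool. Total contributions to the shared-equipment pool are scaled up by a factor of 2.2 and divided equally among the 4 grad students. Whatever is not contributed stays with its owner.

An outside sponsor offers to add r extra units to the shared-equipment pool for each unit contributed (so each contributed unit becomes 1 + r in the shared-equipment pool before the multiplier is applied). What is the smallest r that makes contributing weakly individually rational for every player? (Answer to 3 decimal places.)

With matching at rate r, one contributed unit becomes (1 + r) in the shared-equipment pool and returns 2.2 × (1 + r) / 4 to the contributor.
Setting this equal to 1: 1 + r = 4/2.2 = 1.8182.
So the minimum matching rate is r = 1.8182 − 1 = 0.818.

0.818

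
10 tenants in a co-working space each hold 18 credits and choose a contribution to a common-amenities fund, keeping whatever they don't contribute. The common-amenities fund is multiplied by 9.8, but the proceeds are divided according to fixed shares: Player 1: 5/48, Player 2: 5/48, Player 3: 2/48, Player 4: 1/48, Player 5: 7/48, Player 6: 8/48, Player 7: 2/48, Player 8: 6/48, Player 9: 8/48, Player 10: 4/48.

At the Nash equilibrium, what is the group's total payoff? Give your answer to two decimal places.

1130.40 credits

Each unit j contributes comes back to j as 9.8 × (j's share), so j prefers to contribute only if that share exceeds 1/9.8 = 0.1020; otherwise keeping the unit dominates.
Player 1, Player 2, Player 5, Player 6, Player 8 and Player 9 are above the threshold, contributing 18 each; the remaining 4 contribute 0. Total contributed: 108.
The common-amenities fund pays out 9.8 × 108 = 1058.40 in total (split across the unequal shares, but the aggregate is all that matters for the group sum).
The 4 free-riders keep 18 each, adding 72. Group total = 72 + 1058.40 = 1130.40.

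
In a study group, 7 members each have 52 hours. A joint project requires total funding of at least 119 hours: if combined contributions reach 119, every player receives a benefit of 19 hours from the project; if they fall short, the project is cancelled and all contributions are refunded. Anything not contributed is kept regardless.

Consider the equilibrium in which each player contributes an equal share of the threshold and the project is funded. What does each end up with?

Equal share of the threshold: 119/7 = 17.
At this profile no one gains by cutting their contribution: any cut drops the total below 119, the project is cancelled, contributions are refunded, and the deviator ends with 52, which is less than 52 − 17 + 19 = 54. Contributing more than 17 just wastes the excess. So contributing exactly 17 is a best response.
Each player's payoff: 52 − 17 + 19 = 54.

54 hours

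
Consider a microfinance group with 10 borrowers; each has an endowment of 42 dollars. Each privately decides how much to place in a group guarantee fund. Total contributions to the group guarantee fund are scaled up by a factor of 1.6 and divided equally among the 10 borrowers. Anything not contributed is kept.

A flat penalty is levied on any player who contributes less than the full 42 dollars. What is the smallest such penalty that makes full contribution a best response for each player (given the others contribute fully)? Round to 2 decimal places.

35.28 dollars

Given the others contribute fully, the best deviation is to contribute 0 (any partial contribution still incurs the fine and gives up units whose private return 0.1600 is below 1).
Deviating from 42 to 0 saves 42 dollars but forfeits the deviator's share of the drop in the group guarantee fund: 1.6/10 × 42 = 6.72.
So the deviation gain is 42 − 6.72 = 35.28, and the fine must be at least 35.28 dollars to wipe it out.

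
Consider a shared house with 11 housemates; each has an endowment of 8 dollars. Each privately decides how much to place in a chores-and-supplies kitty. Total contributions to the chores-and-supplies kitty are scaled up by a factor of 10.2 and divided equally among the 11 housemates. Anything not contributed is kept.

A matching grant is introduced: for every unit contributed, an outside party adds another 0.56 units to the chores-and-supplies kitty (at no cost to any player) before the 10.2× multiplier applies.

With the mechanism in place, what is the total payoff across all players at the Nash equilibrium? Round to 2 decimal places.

Under the mechanism each unit contributed yields 10.2 × 1.56 / 11 = 1.4465 back to its contributor per unit of net cost, which exceeds 1, making full contribution the dominant choice for everyone.
So the Nash equilibrium is full contribution by all 11; the group earns 10.2 × 1.56 × 88 = 1400.26.

1400.26 dollars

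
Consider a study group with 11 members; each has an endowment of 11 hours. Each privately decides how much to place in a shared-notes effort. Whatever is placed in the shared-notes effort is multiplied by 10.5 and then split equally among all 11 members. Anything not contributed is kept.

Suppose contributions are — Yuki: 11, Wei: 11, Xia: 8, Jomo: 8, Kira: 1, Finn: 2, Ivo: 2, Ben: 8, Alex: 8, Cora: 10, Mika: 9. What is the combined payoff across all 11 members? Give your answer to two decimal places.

Total contributed: 11 + 11 + 8 + 8 + 1 + 2 + 2 + 8 + 8 + 10 + 9 = 78; total kept: 11 × 11 − 78 = 43.
The shared-notes effort pays out 10.5 × 78 = 819.00 in aggregate.
Group total = 43 + 819.00 = 862.00.

862.00 hours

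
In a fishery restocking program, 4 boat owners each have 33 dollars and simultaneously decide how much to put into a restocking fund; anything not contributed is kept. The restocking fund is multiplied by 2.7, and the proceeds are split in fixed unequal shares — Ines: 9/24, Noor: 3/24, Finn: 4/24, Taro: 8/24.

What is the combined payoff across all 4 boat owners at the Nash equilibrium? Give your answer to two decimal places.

A player with share s gets back 2.7·s per unit contributed, so full contribution is dominant for anyone with s > 1/2.7 = 0.3704 and zero contribution is dominant for anyone below.
Ines alone (share 9/24) is above the threshold, contributing 33; the remaining 3 contribute 0. Total contributed: 33.
The restocking fund pays out 2.7 × 33 = 89.10 in total (split across the unequal shares, but the aggregate is all that matters for the group sum).
The 3 free-riders keep 33 each, adding 99. Group total = 99 + 89.10 = 188.10.

188.10 dollars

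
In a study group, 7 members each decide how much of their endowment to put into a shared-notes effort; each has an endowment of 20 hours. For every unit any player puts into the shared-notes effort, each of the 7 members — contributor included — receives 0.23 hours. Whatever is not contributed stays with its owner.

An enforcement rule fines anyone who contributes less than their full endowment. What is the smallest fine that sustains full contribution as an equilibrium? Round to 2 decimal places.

Given the others contribute fully, the best deviation is to contribute 0 (any partial contribution still incurs the fine and gives up units whose private return 0.23 is below 1).
Deviating from 20 to 0 saves 20 hours but forfeits the deviator's share of the drop in the shared-notes effort: 0.23 × 20 = 4.60.
So the deviation gain is 20 − 4.60 = 15.40, and the fine must be at least 15.40 hours to wipe it out.

15.40 hours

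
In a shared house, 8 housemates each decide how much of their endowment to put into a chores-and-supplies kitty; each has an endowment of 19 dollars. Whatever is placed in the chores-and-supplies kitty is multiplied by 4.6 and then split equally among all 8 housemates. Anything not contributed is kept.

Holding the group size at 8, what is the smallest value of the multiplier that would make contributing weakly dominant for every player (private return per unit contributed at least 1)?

8

A contributed unit returns (multiplier)/8 to its contributor.
This reaches 1 exactly when the multiplier is 8.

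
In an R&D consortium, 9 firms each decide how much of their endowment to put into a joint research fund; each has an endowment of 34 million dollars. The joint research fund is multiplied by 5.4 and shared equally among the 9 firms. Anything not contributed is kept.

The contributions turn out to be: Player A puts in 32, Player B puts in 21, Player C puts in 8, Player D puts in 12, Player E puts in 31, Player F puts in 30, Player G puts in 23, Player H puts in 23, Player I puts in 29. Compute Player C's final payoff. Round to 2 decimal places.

151.40 million dollars

Total contributed: 32 + 21 + 8 + 12 + 31 + 30 + 23 + 23 + 29 = 209.
Each receives 5.4 × 209 / 9 = 125.40 from the joint research fund.
Player C keeps 34 − 8 = 26, so Player C's payoff is 26 + 125.40 = 151.40.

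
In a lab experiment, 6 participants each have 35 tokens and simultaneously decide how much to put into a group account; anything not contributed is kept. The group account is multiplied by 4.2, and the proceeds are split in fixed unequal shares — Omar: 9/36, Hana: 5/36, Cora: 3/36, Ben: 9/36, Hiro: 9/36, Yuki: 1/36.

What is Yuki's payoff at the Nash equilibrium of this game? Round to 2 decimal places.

For player j, contributing a unit is worthwhile iff 4.2 × (j's share) ≥ 1, i.e. iff j's share is at least 0.2381.
The shares above 0.2381 belong to Omar, Ben and Hiro, contributing 35 each; the remaining 3 contribute 0. Total contributed: 105.
Yuki keeps 35 and receives 4.2 × 105 × 1/36 = 12.25 from the group account, for a payoff of 47.25.

47.25 tokens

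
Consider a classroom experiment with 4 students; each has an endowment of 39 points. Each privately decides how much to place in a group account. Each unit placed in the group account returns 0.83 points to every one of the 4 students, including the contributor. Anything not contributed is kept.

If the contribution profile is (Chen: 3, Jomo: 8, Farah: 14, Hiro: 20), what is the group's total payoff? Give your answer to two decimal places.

Total contributed: 3 + 8 + 14 + 20 = 45; total kept: 4 × 39 − 45 = 111.
The group account pays out 0.83 × 4 × 45 = 149.40 in aggregate.
Group total = 111 + 149.40 = 260.40.

260.40 points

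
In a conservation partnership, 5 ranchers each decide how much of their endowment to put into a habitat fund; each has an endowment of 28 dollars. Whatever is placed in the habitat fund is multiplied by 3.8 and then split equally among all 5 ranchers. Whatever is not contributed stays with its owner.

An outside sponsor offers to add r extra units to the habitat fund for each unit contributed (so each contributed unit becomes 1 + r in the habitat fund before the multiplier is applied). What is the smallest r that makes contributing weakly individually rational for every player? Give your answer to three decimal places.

0.316

With matching at rate r, one contributed unit becomes (1 + r) in the habitat fund and returns 3.8 × (1 + r) / 5 to the contributor.
Setting this equal to 1: 1 + r = 5/3.8 = 1.3158.
So the minimum matching rate is r = 1.3158 − 1 = 0.316.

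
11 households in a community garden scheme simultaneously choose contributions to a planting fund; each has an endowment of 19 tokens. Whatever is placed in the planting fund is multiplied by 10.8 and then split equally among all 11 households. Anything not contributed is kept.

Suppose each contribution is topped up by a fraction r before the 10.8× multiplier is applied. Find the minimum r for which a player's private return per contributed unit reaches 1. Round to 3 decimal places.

0.019

With matching at rate r, one contributed unit becomes (1 + r) in the planting fund and returns 10.8 × (1 + r) / 11 to the contributor.
Setting this equal to 1: 1 + r = 11/10.8 = 1.0185.
So the minimum matching rate is r = 1.0185 − 1 = 0.019.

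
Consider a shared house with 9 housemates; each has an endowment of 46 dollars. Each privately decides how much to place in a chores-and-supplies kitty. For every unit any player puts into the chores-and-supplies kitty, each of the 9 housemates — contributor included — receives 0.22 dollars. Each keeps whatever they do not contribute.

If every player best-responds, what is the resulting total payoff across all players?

The private return per contributed unit is 0.22 < 1, so contributing 0 is dominant for every player. At the Nash equilibrium everyone keeps their 46, and the group total is 9 × 46 = 414.

414.00 dollars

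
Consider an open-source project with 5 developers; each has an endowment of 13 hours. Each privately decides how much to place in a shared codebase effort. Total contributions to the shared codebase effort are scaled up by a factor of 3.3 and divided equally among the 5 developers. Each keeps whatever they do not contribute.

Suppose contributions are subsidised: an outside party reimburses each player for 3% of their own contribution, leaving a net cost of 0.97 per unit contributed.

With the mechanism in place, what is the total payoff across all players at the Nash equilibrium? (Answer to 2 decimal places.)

Even with the mechanism, each unit contributed returns only (3.3/5) / 0.97 = 0.6804 per unit of net cost, so contributing nothing is still dominant.
At the Nash equilibrium no one contributes; group total payoff = 5 × 13 = 65.

65.00 hours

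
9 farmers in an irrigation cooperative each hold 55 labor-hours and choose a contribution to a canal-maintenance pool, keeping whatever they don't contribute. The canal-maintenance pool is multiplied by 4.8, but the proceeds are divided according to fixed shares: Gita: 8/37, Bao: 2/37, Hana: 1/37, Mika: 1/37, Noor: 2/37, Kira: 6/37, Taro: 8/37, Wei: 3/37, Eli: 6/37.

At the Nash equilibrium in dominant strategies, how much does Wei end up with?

97.81 labor-hours

A player with share s gets back 4.8·s per unit contributed, so full contribution is dominant for anyone with s > 1/4.8 = 0.2083 and zero contribution is dominant for anyone below.
Gita and Taro are above the threshold, contributing 55 each; the remaining 7 contribute 0. Total contributed: 110.
Wei keeps 55 and receives 4.8 × 110 × 3/37 = 42.81 from the canal-maintenance pool, for a payoff of 97.81.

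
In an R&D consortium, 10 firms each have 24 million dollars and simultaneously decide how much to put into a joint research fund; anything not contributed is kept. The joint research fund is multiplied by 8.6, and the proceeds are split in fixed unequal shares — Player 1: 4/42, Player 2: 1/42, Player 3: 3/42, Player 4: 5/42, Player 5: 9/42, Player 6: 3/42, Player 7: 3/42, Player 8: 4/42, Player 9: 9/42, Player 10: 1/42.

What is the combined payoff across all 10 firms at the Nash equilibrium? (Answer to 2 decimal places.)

787.20 million dollars

A player with share s gets back 8.6·s per unit contributed, so full contribution is dominant for anyone with s > 1/8.6 = 0.1163 and zero contribution is dominant for anyone below.
Player 4, Player 5 and Player 9 clear that bar, contributing 24 each; the remaining 7 contribute 0. Total contributed: 72.
The joint research fund pays out 8.6 × 72 = 619.20 in total (split across the unequal shares, but the aggregate is all that matters for the group sum).
The 7 free-riders keep 24 each, adding 168. Group total = 168 + 619.20 = 787.20.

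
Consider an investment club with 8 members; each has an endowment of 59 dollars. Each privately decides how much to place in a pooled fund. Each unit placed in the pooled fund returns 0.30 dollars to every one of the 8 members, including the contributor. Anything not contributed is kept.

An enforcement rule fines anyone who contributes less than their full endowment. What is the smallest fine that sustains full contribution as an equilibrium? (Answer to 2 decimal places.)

41.30 dollars

Given the others contribute fully, the best deviation is to contribute 0 (any partial contribution still incurs the fine and gives up units whose private return 0.30 is below 1).
Deviating from 59 to 0 saves 59 dollars but forfeits the deviator's share of the drop in the pooled fund: 0.30 × 59 = 17.70.
So the deviation gain is 59 − 17.70 = 41.30, and the fine must be at least 41.30 dollars to wipe it out.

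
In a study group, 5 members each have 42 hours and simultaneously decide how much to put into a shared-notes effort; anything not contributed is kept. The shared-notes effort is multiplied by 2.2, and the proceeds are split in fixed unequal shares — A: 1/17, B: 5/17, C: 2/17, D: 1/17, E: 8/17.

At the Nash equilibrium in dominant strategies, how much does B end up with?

Player j's private return per contributed unit is 2.2 × (j's share). Contributing is weakly dominant for j when that share is at least 1/2.2 = 0.4545, and contributing 0 is dominant otherwise.
E alone (share 8/17) is above the threshold, contributing 42; the remaining 4 contribute 0. Total contributed: 42.
B keeps 42 and receives 2.2 × 42 × 5/17 = 27.18 from the shared-notes effort, for a payoff of 69.18.

69.18 hours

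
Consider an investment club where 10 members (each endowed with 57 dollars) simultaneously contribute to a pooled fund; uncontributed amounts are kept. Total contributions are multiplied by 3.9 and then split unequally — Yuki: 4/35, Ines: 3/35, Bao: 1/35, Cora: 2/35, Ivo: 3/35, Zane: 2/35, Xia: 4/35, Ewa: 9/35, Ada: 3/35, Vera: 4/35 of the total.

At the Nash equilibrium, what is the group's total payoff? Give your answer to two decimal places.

A player with share s gets back 3.9·s per unit contributed, so full contribution is dominant for anyone with s > 1/3.9 = 0.2564 and zero contribution is dominant for anyone below.
Ewa alone (share 9/35) is above the threshold, contributing 57; the remaining 9 contribute 0. Total contributed: 57.
The pooled fund pays out 3.9 × 57 = 222.30 in total (split across the unequal shares, but the aggregate is all that matters for the group sum).
The 9 free-riders keep 57 each, adding 513. Group total = 513 + 222.30 = 735.30.

735.30 dollars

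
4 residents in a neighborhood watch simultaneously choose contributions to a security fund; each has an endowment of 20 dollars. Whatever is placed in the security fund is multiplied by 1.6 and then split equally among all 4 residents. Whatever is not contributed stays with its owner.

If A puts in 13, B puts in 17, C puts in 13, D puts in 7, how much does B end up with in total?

Total contributed: 13 + 17 + 13 + 7 = 50.
Each receives 1.6 × 50 / 4 = 20.00 from the security fund.
B keeps 20 − 17 = 3, so B's payoff is 3 + 20.00 = 23.00.

23.00 dollars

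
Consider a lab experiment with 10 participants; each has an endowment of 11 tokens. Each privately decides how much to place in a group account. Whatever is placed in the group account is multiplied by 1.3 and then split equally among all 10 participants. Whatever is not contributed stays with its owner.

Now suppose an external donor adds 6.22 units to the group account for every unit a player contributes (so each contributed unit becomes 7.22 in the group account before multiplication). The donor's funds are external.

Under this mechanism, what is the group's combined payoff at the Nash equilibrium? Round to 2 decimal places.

Even with the mechanism, each unit contributed returns only 1.3 × 7.22 / 10 = 0.9386 per unit of net cost, so contributing nothing is still dominant.
At the Nash equilibrium no one contributes; group total payoff = 10 × 11 = 110.

110.00 tokens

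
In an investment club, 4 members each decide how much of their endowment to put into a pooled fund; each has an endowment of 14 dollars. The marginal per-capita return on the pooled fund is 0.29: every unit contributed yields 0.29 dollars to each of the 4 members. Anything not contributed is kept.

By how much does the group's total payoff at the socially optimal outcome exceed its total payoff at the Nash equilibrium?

8.96 dollars

The private return per contributed unit is 0.29 < 1, so contributing 0 is dominant for every player. At the Nash equilibrium everyone keeps their 14, and the group total is 4 × 14 = 56.
Each contributed unit returns 1.160 to the group as a whole (0.29 to each of 4 players), which exceeds 1, so the social optimum is full contribution: group total = 1.160 × 56 = 64.96.
Efficiency loss = 64.96 − 56 = 8.96.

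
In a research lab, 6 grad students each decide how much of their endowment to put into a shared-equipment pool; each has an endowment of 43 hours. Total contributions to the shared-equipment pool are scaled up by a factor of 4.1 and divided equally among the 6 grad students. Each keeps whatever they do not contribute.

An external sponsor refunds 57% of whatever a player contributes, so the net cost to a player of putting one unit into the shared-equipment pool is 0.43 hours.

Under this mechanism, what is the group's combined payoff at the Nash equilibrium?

1204.86 hours

Under the mechanism each unit contributed yields (4.1/6) / 0.43 = 1.5891 back to its contributor per unit of net cost, which exceeds 1, making full contribution the dominant choice for everyone.
So the Nash equilibrium is full contribution by all 6; the group earns 6 × (43 × 0.57 + 4.1 × 43) = 1204.86.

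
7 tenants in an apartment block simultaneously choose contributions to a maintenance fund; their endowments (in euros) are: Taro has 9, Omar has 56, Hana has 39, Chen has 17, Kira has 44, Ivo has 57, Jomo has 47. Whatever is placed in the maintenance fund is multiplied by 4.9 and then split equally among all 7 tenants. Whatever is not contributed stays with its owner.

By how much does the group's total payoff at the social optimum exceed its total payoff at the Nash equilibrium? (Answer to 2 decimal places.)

The private return per contributed unit is 4.9/7 = 0.7000 < 1 for every player regardless of endowment, so the Nash equilibrium is zero contribution and the group total is Σ E_j = 9 + 56 + 39 + 17 + 44 + 57 + 47 = 269.
Each contributed unit returns 4.900 to the group, so the social optimum is full contribution by everyone: group total = 4.900 × 269 = 1318.10.
Efficiency loss = (4.900 − 1) × 269 = 1049.10.

1049.10 euros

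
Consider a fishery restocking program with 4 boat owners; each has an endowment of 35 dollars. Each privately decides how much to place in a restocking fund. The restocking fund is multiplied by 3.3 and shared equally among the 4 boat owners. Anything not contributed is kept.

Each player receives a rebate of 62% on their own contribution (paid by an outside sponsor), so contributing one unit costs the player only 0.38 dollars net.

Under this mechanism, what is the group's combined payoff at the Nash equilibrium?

548.80 dollars

Under the mechanism each unit contributed yields (3.3/4) / 0.38 = 2.1711 back to its contributor per unit of net cost, which exceeds 1, making full contribution the dominant choice for everyone.
So the Nash equilibrium is full contribution by all 4; the group earns 4 × (35 × 0.62 + 3.3 × 35) = 548.80.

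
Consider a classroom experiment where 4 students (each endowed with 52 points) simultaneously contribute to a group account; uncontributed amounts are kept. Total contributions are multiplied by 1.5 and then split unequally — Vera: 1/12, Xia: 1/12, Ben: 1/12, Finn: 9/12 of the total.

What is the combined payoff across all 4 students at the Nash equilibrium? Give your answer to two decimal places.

For player j, contributing a unit is worthwhile iff 1.5 × (j's share) ≥ 1, i.e. iff j's share is at least 0.6667.
Only Finn (9/12) clears that bar, contributing 52; the remaining 3 contribute 0. Total contributed: 52.
The group account pays out 1.5 × 52 = 78.00 in total (split across the unequal shares, but the aggregate is all that matters for the group sum).
The 3 free-riders keep 52 each, adding 156. Group total = 156 + 78.00 = 234.00.

234.00 points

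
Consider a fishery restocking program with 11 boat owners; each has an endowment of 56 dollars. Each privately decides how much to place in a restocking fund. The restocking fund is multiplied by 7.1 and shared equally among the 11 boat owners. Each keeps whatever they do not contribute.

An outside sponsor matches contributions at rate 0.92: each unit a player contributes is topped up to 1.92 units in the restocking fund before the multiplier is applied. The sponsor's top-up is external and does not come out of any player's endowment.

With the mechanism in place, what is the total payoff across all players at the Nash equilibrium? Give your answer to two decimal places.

With the mechanism, a contributed unit returns 7.1 × 1.92 / 11 = 1.2393 per unit of net cost to the contributor — now above 1 — so contributing fully is weakly dominant for every player.
At the Nash equilibrium everyone contributes 56. Group total payoff = 7.1 × 1.92 × 616 = 8397.31.

8397.31 dollars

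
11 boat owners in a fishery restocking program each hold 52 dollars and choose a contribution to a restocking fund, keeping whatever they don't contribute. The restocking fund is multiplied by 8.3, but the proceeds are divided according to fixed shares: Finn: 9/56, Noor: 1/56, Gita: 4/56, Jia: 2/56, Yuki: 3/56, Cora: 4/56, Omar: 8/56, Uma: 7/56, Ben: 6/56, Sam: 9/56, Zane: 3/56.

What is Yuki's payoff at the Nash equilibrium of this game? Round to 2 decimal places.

144.49 dollars

A player with share s gets back 8.3·s per unit contributed, so full contribution is dominant for anyone with s > 1/8.3 = 0.1205 and zero contribution is dominant for anyone below.
Finn, Omar, Uma and Sam are above the threshold, contributing 52 each; the remaining 7 contribute 0. Total contributed: 208.
Yuki keeps 52 and receives 8.3 × 208 × 3/56 = 92.49 from the restocking fund, for a payoff of 144.49.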